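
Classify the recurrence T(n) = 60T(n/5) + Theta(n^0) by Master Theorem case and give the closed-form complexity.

Master Theorem for T(n) = 60T(n/5) + O(n^0):

a = 60, b = 5, c = 0
log_b(a) = log_5(60) = 2.5440

Case 1: c = 0 < log_5(60) = 2.5440
T(n) = O(n^(log_5 60))

For T(n) = 60T(n/5) + O(n^0): log_5(60) = 2.5440. This is Case 1 of the Master Theorem (c < log_b(a), work dominated by leaves), giving O(n^(log_5 60)).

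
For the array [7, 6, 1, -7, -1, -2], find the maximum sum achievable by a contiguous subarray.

Using Kadane's algorithm on [7, 6, 1, -7, -1, -2]:

Scanning through the array:
Position 1 (value 6): max_ending_here = 13, max_so_far = 13
Position 2 (value 1): max_ending_here = 14, max_so_far = 14
Position 3 (value -7): max_ending_here = 7, max_so_far = 14
Position 4 (value -1): max_ending_here = 6, max_so_far = 14
Position 5 (value -2): max_ending_here = 4, max_so_far = 14

Maximum subarray: [7, 6, 1]
Maximum sum: 14

The maximum subarray is [7, 6, 1] with sum 14. This subarray runs from index 0 to index 2.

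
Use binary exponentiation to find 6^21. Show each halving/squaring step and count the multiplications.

Computing 6^21 by squaring (build up from 6^1; each line after the first costs one multiplication):

6^1 = 6
6^2 = (6^1)^2 = 6^2 = 36
6^4 = (6^2)^2 = 36^2 = 1296
6^5 = 6 * 6^4 = 6 * 1296 = 7776
6^10 = (6^5)^2 = 7776^2 = 60466176
6^20 = (6^10)^2 = 60466176^2 = 3656158440062976
6^21 = 6 * 6^20 = 6 * 3656158440062976 = 21936950640377856

Result: 21936950640377856
Multiplications needed: 6 (6 lines after 6^1)

6^21 = 21936950640377856. Using exponentiation by squaring, this requires 6 multiplications. The key idea: if the exponent is even, square the half-power; if odd, multiply by the base once.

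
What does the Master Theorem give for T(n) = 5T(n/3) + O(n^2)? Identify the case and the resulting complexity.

Master Theorem for T(n) = 5T(n/3) + O(n^2):

a = 5, b = 3, c = 2
log_b(a) = log_3(5) = 1.4650

Case 3: c = 2 > log_3(5) = 1.4650
T(n) = O(n^2) = O(n^2)

For T(n) = 5T(n/3) + O(n^2): log_3(5) = 1.4650. This is Case 3 of the Master Theorem (c > log_b(a), work dominated by root), giving O(n^2).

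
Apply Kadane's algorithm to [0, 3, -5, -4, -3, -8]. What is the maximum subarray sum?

Using Kadane's algorithm on [0, 3, -5, -4, -3, -8]:

Scanning through the array:
Position 1 (value 3): max_ending_here = 3, max_so_far = 3
Position 2 (value -5): max_ending_here = -2, max_so_far = 3
Position 3 (value -4): max_ending_here = -4, max_so_far = 3
Position 4 (value -3): max_ending_here = -3, max_so_far = 3
Position 5 (value -8): max_ending_here = -8, max_so_far = 3

Maximum subarray: [0, 3]
Maximum sum: 3

The maximum subarray is [0, 3] with sum 3. This subarray runs from index 0 to index 1.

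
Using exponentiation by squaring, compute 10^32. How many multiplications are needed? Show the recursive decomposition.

Computing 10^32 by squaring (build up from 10^1; each line after the first costs one multiplication):

10^1 = 10
10^2 = (10^1)^2 = 10^2 = 100
10^4 = (10^2)^2 = 100^2 = 10000
10^8 = (10^4)^2 = 10000^2 = 100000000
10^16 = (10^8)^2 = 100000000^2 = 10000000000000000
10^32 = (10^16)^2 = 10000000000000000^2 = 100000000000000000000000000000000

Result: 100000000000000000000000000000000
Multiplications needed: 5 (5 lines after 10^1)

10^32 = 100000000000000000000000000000000. Using exponentiation by squaring, this requires 5 multiplications. The key idea: if the exponent is even, square the half-power; if odd, multiply by the base once.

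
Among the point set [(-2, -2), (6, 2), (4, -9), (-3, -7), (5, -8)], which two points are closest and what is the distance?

Computing all pairwise distances among 5 points:

d((-2, -2), (6, 2)) = 8.9443
d((-2, -2), (4, -9)) = 9.2195
d((-2, -2), (-3, -7)) = 5.099
d((-2, -2), (5, -8)) = 9.2195
d((6, 2), (4, -9)) = 11.1803
d((6, 2), (-3, -7)) = 12.7279
d((6, 2), (5, -8)) = 10.0499
d((4, -9), (-3, -7)) = 7.2801
d((4, -9), (5, -8)) = 1.4142 <-- minimum
d((-3, -7), (5, -8)) = 8.0623

Closest pair: (4, -9) and (5, -8) with distance 1.4142

The closest pair is (4, -9) and (5, -8) with Euclidean distance 1.4142. For 5 points, brute-force pairwise comparison is shown above. For large n, the divide-and-conquer algorithm (sort by x, recurse on halves, check the dividing strip) achieves O(n log n).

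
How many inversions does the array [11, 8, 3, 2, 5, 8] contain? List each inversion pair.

Finding inversions in [11, 8, 3, 2, 5, 8]:

(0, 1): arr[0]=11 > arr[1]=8
(0, 2): arr[0]=11 > arr[2]=3
(0, 3): arr[0]=11 > arr[3]=2
(0, 4): arr[0]=11 > arr[4]=5
(0, 5): arr[0]=11 > arr[5]=8
(1, 2): arr[1]=8 > arr[2]=3
(1, 3): arr[1]=8 > arr[3]=2
(1, 4): arr[1]=8 > arr[4]=5
(2, 3): arr[2]=3 > arr[3]=2

Total inversions: 9

The array has 9 inversion(s): (0,1), (0,2), (0,3), (0,4), (0,5), (1,2), (1,3), (1,4), (2,3). Each pair (i,j) satisfies i < j and arr[i] > arr[j].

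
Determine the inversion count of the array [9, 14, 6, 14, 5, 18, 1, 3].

Finding inversions in [9, 14, 6, 14, 5, 18, 1, 3]:

(0, 2): arr[0]=9 > arr[2]=6
(0, 4): arr[0]=9 > arr[4]=5
(0, 6): arr[0]=9 > arr[6]=1
(0, 7): arr[0]=9 > arr[7]=3
(1, 2): arr[1]=14 > arr[2]=6
(1, 4): arr[1]=14 > arr[4]=5
(1, 6): arr[1]=14 > arr[6]=1
(1, 7): arr[1]=14 > arr[7]=3
(2, 4): arr[2]=6 > arr[4]=5
(2, 6): arr[2]=6 > arr[6]=1
(2, 7): arr[2]=6 > arr[7]=3
(3, 4): arr[3]=14 > arr[4]=5
(3, 6): arr[3]=14 > arr[6]=1
(3, 7): arr[3]=14 > arr[7]=3
(4, 6): arr[4]=5 > arr[6]=1
(4, 7): arr[4]=5 > arr[7]=3
(5, 6): arr[5]=18 > arr[6]=1
(5, 7): arr[5]=18 > arr[7]=3

Total inversions: 18

The array has 18 inversion(s): (0,2), (0,4), (0,6), (0,7), (1,2), (1,4), (1,6), (1,7), (2,4), (2,6), (2,7), (3,4), (3,6), (3,7), (4,6), (4,7), (5,6), (5,7). Each pair (i,j) satisfies i < j and arr[i] > arr[j].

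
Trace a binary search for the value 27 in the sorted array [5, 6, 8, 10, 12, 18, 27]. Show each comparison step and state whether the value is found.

Binary search for 27 in [5, 6, 8, 10, 12, 18, 27]:

lo=0, hi=6, mid=3, arr[mid]=10 -> 10 < 27, search right half
lo=4, hi=6, mid=5, arr[mid]=18 -> 18 < 27, search right half
lo=6, hi=6, mid=6, arr[mid]=27 -> Found target at index 6!

Binary search finds 27 at index 6 after 3 comparisons. The search repeatedly halves the search space by comparing with the middle element.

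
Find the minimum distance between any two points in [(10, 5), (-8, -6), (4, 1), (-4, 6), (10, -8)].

Computing all pairwise distances among 5 points:

d((10, 5), (-8, -6)) = 21.095
d((10, 5), (4, 1)) = 7.2111 <-- minimum
d((10, 5), (-4, 6)) = 14.0357
d((10, 5), (10, -8)) = 13.0
d((-8, -6), (4, 1)) = 13.8924
d((-8, -6), (-4, 6)) = 12.6491
d((-8, -6), (10, -8)) = 18.1108
d((4, 1), (-4, 6)) = 9.434
d((4, 1), (10, -8)) = 10.8167
d((-4, 6), (10, -8)) = 19.799

Closest pair: (10, 5) and (4, 1) with distance 7.2111

The closest pair is (10, 5) and (4, 1) with Euclidean distance 7.2111. For 5 points, brute-force pairwise comparison is shown above. For large n, the divide-and-conquer algorithm (sort by x, recurse on halves, check the dividing strip) achieves O(n log n).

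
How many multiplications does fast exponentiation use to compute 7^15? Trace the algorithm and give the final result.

Computing 7^15 by squaring (build up from 7^1; each line after the first costs one multiplication):

7^1 = 7
7^2 = (7^1)^2 = 7^2 = 49
7^3 = 7 * 7^2 = 7 * 49 = 343
7^6 = (7^3)^2 = 343^2 = 117649
7^7 = 7 * 7^6 = 7 * 117649 = 823543
7^14 = (7^7)^2 = 823543^2 = 678223072849
7^15 = 7 * 7^14 = 7 * 678223072849 = 4747561509943

Result: 4747561509943
Multiplications needed: 6 (6 lines after 7^1)

7^15 = 4747561509943. Using exponentiation by squaring, this requires 6 multiplications. The key idea: if the exponent is even, square the half-power; if odd, multiply by the base once.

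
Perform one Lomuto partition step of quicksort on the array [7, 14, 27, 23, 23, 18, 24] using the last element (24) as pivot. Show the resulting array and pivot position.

Lomuto partition with pivot = 24:

Initial array: [7, 14, 27, 23, 23, 18, 24]

arr[0]=7 <= 24: swap with position 0, array becomes [7, 14, 27, 23, 23, 18, 24]
arr[1]=14 <= 24: swap with position 1, array becomes [7, 14, 27, 23, 23, 18, 24]
arr[2]=27 > 24: no swap
arr[3]=23 <= 24: swap with position 2, array becomes [7, 14, 23, 27, 23, 18, 24]
arr[4]=23 <= 24: swap with position 3, array becomes [7, 14, 23, 23, 27, 18, 24]
arr[5]=18 <= 24: swap with position 4, array becomes [7, 14, 23, 23, 18, 27, 24]

Place pivot at position 5: [7, 14, 23, 23, 18, 24, 27]
Pivot position: 5

After partitioning with pivot 24, the array becomes [7, 14, 23, 23, 18, 24, 27]. The pivot is placed at index 5. All elements to the left of the pivot are <= 24, and all elements to the right are > 24.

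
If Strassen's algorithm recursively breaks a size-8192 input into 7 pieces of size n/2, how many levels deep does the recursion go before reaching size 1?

For divide and conquer with division factor 2:

Problem sizes at each level:
Level 0: 8192
Level 1: 4096
Level 2: 2048
Level 3: 1024
Level 4: 512
Level 5: 256
Level 6: 128
Level 7: 64
Level 8: 32
Level 9: 16
Level 10: 8
Level 11: 4
Level 12: 2
Level 13: 1

The root is level 0 and the size-1 base case is level 13 (the tree spans levels 0 through 13, i.e. 14 levels counting the root), so the depth is the number of divisions: log_2(8192) = 13

The recursion tree depth is log_2(8192) = 13. At each level, the problem size is divided by 2, so it takes 13 divisions to reduce to a base case of size 1. The algorithm makes 7 recursive calls at each level.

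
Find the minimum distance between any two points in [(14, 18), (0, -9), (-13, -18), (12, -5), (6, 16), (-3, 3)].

Computing all pairwise distances among 6 points:

d((14, 18), (0, -9)) = 30.4138
d((14, 18), (-13, -18)) = 45.0
d((14, 18), (12, -5)) = 23.0868
d((14, 18), (6, 16)) = 8.2462 <-- minimum
d((14, 18), (-3, 3)) = 22.6716
d((0, -9), (-13, -18)) = 15.8114
d((0, -9), (12, -5)) = 12.6491
d((0, -9), (6, 16)) = 25.7099
d((0, -9), (-3, 3)) = 12.3693
d((-13, -18), (12, -5)) = 28.178
d((-13, -18), (6, 16)) = 38.9487
d((-13, -18), (-3, 3)) = 23.2594
d((12, -5), (6, 16)) = 21.8403
d((12, -5), (-3, 3)) = 17.0
d((6, 16), (-3, 3)) = 15.8114

Closest pair: (14, 18) and (6, 16) with distance 8.2462

The closest pair is (14, 18) and (6, 16) with Euclidean distance 8.2462. For 6 points, brute-force pairwise comparison is shown above. For large n, the divide-and-conquer algorithm (sort by x, recurse on halves, check the dividing strip) achieves O(n log n).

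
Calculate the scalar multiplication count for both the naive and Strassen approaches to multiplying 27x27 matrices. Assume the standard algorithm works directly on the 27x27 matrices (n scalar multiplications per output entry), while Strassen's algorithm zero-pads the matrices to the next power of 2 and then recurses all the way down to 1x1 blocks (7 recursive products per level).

Matrix multiplication for 27x27 matrices:

Strassen's algorithm requires power-of-2 dimensions. Pad 27x27 to 32x32 (next power of 2).

Standard algorithm: 27^3 = 19683 multiplications
Strassen's algorithm: 7^(log2(32)) = 7^5 = 16807 multiplications
Savings: 19683 - 16807 = 2876 multiplications

Standard: 19683 multiplications (27^3). Strassen: 16807 multiplications (7^5, after padding to 32x32). Strassen reduces 8 recursive multiplications to 7 at each level.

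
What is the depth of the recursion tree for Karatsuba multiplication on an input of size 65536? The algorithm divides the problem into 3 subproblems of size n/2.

For divide and conquer with division factor 2:

Problem sizes at each level:
Level 0: 65536
Level 1: 32768
Level 2: 16384
Level 3: 8192
Level 4: 4096
Level 5: 2048
Level 6: 1024
Level 7: 512
Level 8: 256
Level 9: 128
Level 10: 64
Level 11: 32
Level 12: 16
Level 13: 8
Level 14: 4
Level 15: 2
Level 16: 1

The root is level 0 and the size-1 base case is level 16 (the tree spans levels 0 through 16, i.e. 17 levels counting the root), so the depth is the number of divisions: log_2(65536) = 16

The recursion tree depth is log_2(65536) = 16. At each level, the problem size is divided by 2, so it takes 16 divisions to reduce to a base case of size 1. The algorithm makes 3 recursive calls at each level.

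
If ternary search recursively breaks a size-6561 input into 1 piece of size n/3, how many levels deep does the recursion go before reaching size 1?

For divide and conquer with division factor 3:

Problem sizes at each level:
Level 0: 6561
Level 1: 2187
Level 2: 729
Level 3: 243
Level 4: 81
Level 5: 27
Level 6: 9
Level 7: 3
Level 8: 1

The root is level 0 and the size-1 base case is level 8 (the tree spans levels 0 through 8, i.e. 9 levels counting the root), so the depth is the number of divisions: log_3(6561) = 8

The recursion tree depth is log_3(6561) = 8. At each level, the problem size is divided by 3, so it takes 8 divisions to reduce to a base case of size 1. The algorithm makes 1 recursive call at each level.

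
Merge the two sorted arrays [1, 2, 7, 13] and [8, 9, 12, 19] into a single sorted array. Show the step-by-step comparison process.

Merging process:

Compare 1 vs 8: take 1 from left. Merged: [1]
Compare 2 vs 8: take 2 from left. Merged: [1, 2]
Compare 7 vs 8: take 7 from left. Merged: [1, 2, 7]
Compare 13 vs 8: take 8 from right. Merged: [1, 2, 7, 8]
Compare 13 vs 9: take 9 from right. Merged: [1, 2, 7, 8, 9]
Compare 13 vs 12: take 12 from right. Merged: [1, 2, 7, 8, 9, 12]
Compare 13 vs 19: take 13 from left. Merged: [1, 2, 7, 8, 9, 12, 13]
Append remaining from right: [19]. Merged: [1, 2, 7, 8, 9, 12, 13, 19]

Final merged array: [1, 2, 7, 8, 9, 12, 13, 19]
Total comparisons: 7

The merged array is [1, 2, 7, 8, 9, 12, 13, 19], requiring 7 comparisons. The merge step runs in O(n) time where n is the total number of elements.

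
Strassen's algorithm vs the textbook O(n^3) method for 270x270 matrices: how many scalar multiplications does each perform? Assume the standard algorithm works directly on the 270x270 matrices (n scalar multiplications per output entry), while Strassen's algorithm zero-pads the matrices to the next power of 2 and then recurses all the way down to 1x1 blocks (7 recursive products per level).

Matrix multiplication for 270x270 matrices:

Strassen's algorithm requires power-of-2 dimensions. Pad 270x270 to 512x512 (next power of 2).

Standard algorithm: 270^3 = 19683000 multiplications
Strassen's algorithm: 7^(log2(512)) = 7^9 = 40353607 multiplications
Difference: 19683000 - 40353607 = -20670607 (Strassen uses MORE here due to padding overhead — for small or just-over-power-of-2 n, padding can outweigh the per-level savings)

Standard: 19683000 multiplications (270^3). Strassen: 40353607 multiplications (7^9, after padding to 512x512). Strassen reduces 8 recursive multiplications to 7 at each level.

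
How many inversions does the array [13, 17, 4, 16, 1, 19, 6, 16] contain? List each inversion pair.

Finding inversions in [13, 17, 4, 16, 1, 19, 6, 16]:

(0, 2): arr[0]=13 > arr[2]=4
(0, 4): arr[0]=13 > arr[4]=1
(0, 6): arr[0]=13 > arr[6]=6
(1, 2): arr[1]=17 > arr[2]=4
(1, 3): arr[1]=17 > arr[3]=16
(1, 4): arr[1]=17 > arr[4]=1
(1, 6): arr[1]=17 > arr[6]=6
(1, 7): arr[1]=17 > arr[7]=16
(2, 4): arr[2]=4 > arr[4]=1
(3, 4): arr[3]=16 > arr[4]=1
(3, 6): arr[3]=16 > arr[6]=6
(5, 6): arr[5]=19 > arr[6]=6
(5, 7): arr[5]=19 > arr[7]=16

Total inversions: 13

The array has 13 inversion(s): (0,2), (0,4), (0,6), (1,2), (1,3), (1,4), (1,6), (1,7), (2,4), (3,4), (3,6), (5,6), (5,7). Each pair (i,j) satisfies i < j and arr[i] > arr[j].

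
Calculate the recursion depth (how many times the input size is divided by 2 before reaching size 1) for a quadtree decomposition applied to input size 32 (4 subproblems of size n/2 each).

For divide and conquer with division factor 2:

Problem sizes at each level:
Level 0: 32
Level 1: 16
Level 2: 8
Level 3: 4
Level 4: 2
Level 5: 1

The root is level 0 and the size-1 base case is level 5 (the tree spans levels 0 through 5, i.e. 6 levels counting the root), so the depth is the number of divisions: log_2(32) = 5

The recursion tree depth is log_2(32) = 5. At each level, the problem size is divided by 2, so it takes 5 divisions to reduce to a base case of size 1. The algorithm makes 4 recursive calls at each level.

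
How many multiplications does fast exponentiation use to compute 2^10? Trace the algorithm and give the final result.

Computing 2^10 by squaring (build up from 2^1; each line after the first costs one multiplication):

2^1 = 2
2^2 = (2^1)^2 = 2^2 = 4
2^4 = (2^2)^2 = 4^2 = 16
2^5 = 2 * 2^4 = 2 * 16 = 32
2^10 = (2^5)^2 = 32^2 = 1024

Result: 1024
Multiplications needed: 4 (4 lines after 2^1)

2^10 = 1024. Using exponentiation by squaring, this requires 4 multiplications. The key idea: if the exponent is even, square the half-power; if odd, multiply by the base once.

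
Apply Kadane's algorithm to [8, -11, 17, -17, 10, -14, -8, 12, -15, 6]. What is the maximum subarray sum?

Using Kadane's algorithm on [8, -11, 17, -17, 10, -14, -8, 12, -15, 6]:

Scanning through the array:
Position 1 (value -11): max_ending_here = -3, max_so_far = 8
Position 2 (value 17): max_ending_here = 17, max_so_far = 17
Position 3 (value -17): max_ending_here = 0, max_so_far = 17
Position 4 (value 10): max_ending_here = 10, max_so_far = 17
Position 5 (value -14): max_ending_here = -4, max_so_far = 17
Position 6 (value -8): max_ending_here = -8, max_so_far = 17
Position 7 (value 12): max_ending_here = 12, max_so_far = 17
Position 8 (value -15): max_ending_here = -3, max_so_far = 17
Position 9 (value 6): max_ending_here = 6, max_so_far = 17

Maximum subarray: [17]
Maximum sum: 17

The maximum subarray is [17] with sum 17. This subarray runs from index 2 to index 2.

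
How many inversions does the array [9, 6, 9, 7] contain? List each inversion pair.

Finding inversions in [9, 6, 9, 7]:

(0, 1): arr[0]=9 > arr[1]=6
(0, 3): arr[0]=9 > arr[3]=7
(2, 3): arr[2]=9 > arr[3]=7

Total inversions: 3

The array has 3 inversion(s): (0,1), (0,3), (2,3). Each pair (i,j) satisfies i < j and arr[i] > arr[j].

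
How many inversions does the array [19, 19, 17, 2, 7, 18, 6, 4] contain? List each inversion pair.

Finding inversions in [19, 19, 17, 2, 7, 18, 6, 4]:

(0, 2): arr[0]=19 > arr[2]=17
(0, 3): arr[0]=19 > arr[3]=2
(0, 4): arr[0]=19 > arr[4]=7
(0, 5): arr[0]=19 > arr[5]=18
(0, 6): arr[0]=19 > arr[6]=6
(0, 7): arr[0]=19 > arr[7]=4
(1, 2): arr[1]=19 > arr[2]=17
(1, 3): arr[1]=19 > arr[3]=2
(1, 4): arr[1]=19 > arr[4]=7
(1, 5): arr[1]=19 > arr[5]=18
(1, 6): arr[1]=19 > arr[6]=6
(1, 7): arr[1]=19 > arr[7]=4
(2, 3): arr[2]=17 > arr[3]=2
(2, 4): arr[2]=17 > arr[4]=7
(2, 6): arr[2]=17 > arr[6]=6
(2, 7): arr[2]=17 > arr[7]=4
(4, 6): arr[4]=7 > arr[6]=6
(4, 7): arr[4]=7 > arr[7]=4
(5, 6): arr[5]=18 > arr[6]=6
(5, 7): arr[5]=18 > arr[7]=4
(6, 7): arr[6]=6 > arr[7]=4

Total inversions: 21

The array has 21 inversion(s): (0,2), (0,3), (0,4), (0,5), (0,6), (0,7), (1,2), (1,3), (1,4), (1,5), (1,6), (1,7), (2,3), (2,4), (2,6), (2,7), (4,6), (4,7), (5,6), (5,7), (6,7). Each pair (i,j) satisfies i < j and arr[i] > arr[j].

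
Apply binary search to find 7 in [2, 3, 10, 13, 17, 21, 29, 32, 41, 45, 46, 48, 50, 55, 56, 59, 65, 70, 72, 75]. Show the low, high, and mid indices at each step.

Binary search for 7 in [2, 3, 10, 13, 17, 21, 29, 32, 41, 45, 46, 48, 50, 55, 56, 59, 65, 70, 72, 75]:

lo=0, hi=19, mid=9, arr[mid]=45 -> 45 > 7, search left half
lo=0, hi=8, mid=4, arr[mid]=17 -> 17 > 7, search left half
lo=0, hi=3, mid=1, arr[mid]=3 -> 3 < 7, search right half
lo=2, hi=3, mid=2, arr[mid]=10 -> 10 > 7, search left half
lo=2 > hi=1, target 7 not found

Binary search determines that 7 is not in the array after 4 comparisons. The search space was exhausted without finding the target.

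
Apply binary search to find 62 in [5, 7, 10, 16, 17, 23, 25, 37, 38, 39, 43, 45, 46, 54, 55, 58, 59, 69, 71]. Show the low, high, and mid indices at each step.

Binary search for 62 in [5, 7, 10, 16, 17, 23, 25, 37, 38, 39, 43, 45, 46, 54, 55, 58, 59, 69, 71]:

lo=0, hi=18, mid=9, arr[mid]=39 -> 39 < 62, search right half
lo=10, hi=18, mid=14, arr[mid]=55 -> 55 < 62, search right half
lo=15, hi=18, mid=16, arr[mid]=59 -> 59 < 62, search right half
lo=17, hi=18, mid=17, arr[mid]=69 -> 69 > 62, search left half
lo=17 > hi=16, target 62 not found

Binary search determines that 62 is not in the array after 4 comparisons. The search space was exhausted without finding the target.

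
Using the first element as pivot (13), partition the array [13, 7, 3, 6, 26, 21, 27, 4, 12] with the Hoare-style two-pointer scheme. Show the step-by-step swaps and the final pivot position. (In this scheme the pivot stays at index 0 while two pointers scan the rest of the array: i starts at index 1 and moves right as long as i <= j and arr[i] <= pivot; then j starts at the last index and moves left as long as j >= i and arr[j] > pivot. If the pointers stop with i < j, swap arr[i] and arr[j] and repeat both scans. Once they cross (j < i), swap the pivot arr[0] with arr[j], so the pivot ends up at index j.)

Hoare-style two-pointer partition with pivot = 13:

Initial array: [13, 7, 3, 6, 26, 21, 27, 4, 12]

Pointers start at i = 1, j = 8.
i stops at index 4 (arr[4]=26 > 13), j stops at index 8 (arr[8]=12 <= 13): swap arr[4] and arr[8], array becomes [13, 7, 3, 6, 12, 21, 27, 4, 26]
i stops at index 5 (arr[5]=21 > 13), j stops at index 7 (arr[7]=4 <= 13): swap arr[5] and arr[7], array becomes [13, 7, 3, 6, 12, 4, 27, 21, 26]
i ends at 6, j ends at 5: the pointers have crossed (j < i), so scanning stops.

Swap pivot arr[0] with arr[5] to place pivot at position 5: [4, 7, 3, 6, 12, 13, 27, 21, 26]
Pivot position: 5

After partitioning with pivot 13, the array becomes [4, 7, 3, 6, 12, 13, 27, 21, 26]. The pivot is placed at index 5. All elements to the left of the pivot are <= 13, and all elements to the right are > 13.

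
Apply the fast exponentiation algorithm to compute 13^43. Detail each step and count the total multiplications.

Computing 13^43 by squaring (build up from 13^1; each line after the first costs one multiplication):

13^1 = 13
13^2 = (13^1)^2 = 13^2 = 169
13^4 = (13^2)^2 = 169^2 = 28561
13^5 = 13 * 13^4 = 13 * 28561 = 371293
13^10 = (13^5)^2 = 371293^2 = 137858491849
13^20 = (13^10)^2 = 137858491849^2 = 19004963774880799438801
13^21 = 13 * 13^20 = 13 * 19004963774880799438801 = 247064529073450392704413
13^42 = (13^21)^2 = 247064529073450392704413^2 = 61040881526285814362156628321386486455989674569
13^43 = 13 * 13^42 = 13 * 61040881526285814362156628321386486455989674569 = 793531459841715586708036168178024323927865769397

Result: 793531459841715586708036168178024323927865769397
Multiplications needed: 8 (8 lines after 13^1)

13^43 = 793531459841715586708036168178024323927865769397. Using exponentiation by squaring, this requires 8 multiplications. The key idea: if the exponent is even, square the half-power; if odd, multiply by the base once.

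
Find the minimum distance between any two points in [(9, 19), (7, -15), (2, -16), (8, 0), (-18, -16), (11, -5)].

Computing all pairwise distances among 6 points:

d((9, 19), (7, -15)) = 34.0588
d((9, 19), (2, -16)) = 35.6931
d((9, 19), (8, 0)) = 19.0263
d((9, 19), (-18, -16)) = 44.2041
d((9, 19), (11, -5)) = 24.0832
d((7, -15), (2, -16)) = 5.099 <-- minimum
d((7, -15), (8, 0)) = 15.0333
d((7, -15), (-18, -16)) = 25.02
d((7, -15), (11, -5)) = 10.7703
d((2, -16), (8, 0)) = 17.088
d((2, -16), (-18, -16)) = 20.0
d((2, -16), (11, -5)) = 14.2127
d((8, 0), (-18, -16)) = 30.5287
d((8, 0), (11, -5)) = 5.831
d((-18, -16), (11, -5)) = 31.0161

Closest pair: (7, -15) and (2, -16) with distance 5.099

The closest pair is (7, -15) and (2, -16) with Euclidean distance 5.099. For 6 points, brute-force pairwise comparison is shown above. For large n, the divide-and-conquer algorithm (sort by x, recurse on halves, check the dividing strip) achieves O(n log n).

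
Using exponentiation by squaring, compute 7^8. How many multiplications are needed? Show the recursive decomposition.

Computing 7^8 by squaring (build up from 7^1; each line after the first costs one multiplication):

7^1 = 7
7^2 = (7^1)^2 = 7^2 = 49
7^4 = (7^2)^2 = 49^2 = 2401
7^8 = (7^4)^2 = 2401^2 = 5764801

Result: 5764801
Multiplications needed: 3 (3 lines after 7^1)

7^8 = 5764801. Using exponentiation by squaring, this requires 3 multiplications. The key idea: if the exponent is even, square the half-power; if odd, multiply by the base once.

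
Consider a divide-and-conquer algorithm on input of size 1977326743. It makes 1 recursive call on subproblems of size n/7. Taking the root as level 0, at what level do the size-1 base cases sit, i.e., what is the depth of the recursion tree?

For divide and conquer with division factor 7:

Problem sizes at each level:
Level 0: 1977326743
Level 1: 282475249
Level 2: 40353607
Level 3: 5764801
Level 4: 823543
Level 5: 117649
Level 6: 16807
Level 7: 2401
Level 8: 343
Level 9: 49
Level 10: 7
Level 11: 1

The root is level 0 and the size-1 base case is level 11 (the tree spans levels 0 through 11, i.e. 12 levels counting the root), so the depth is the number of divisions: log_7(1977326743) = 11

The recursion tree depth is log_7(1977326743) = 11. At each level, the problem size is divided by 7, so it takes 11 divisions to reduce to a base case of size 1. The algorithm makes 1 recursive call at each level.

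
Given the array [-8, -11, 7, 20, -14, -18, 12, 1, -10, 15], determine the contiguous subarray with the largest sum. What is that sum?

Using Kadane's algorithm on [-8, -11, 7, 20, -14, -18, 12, 1, -10, 15]:

Scanning through the array:
Position 1 (value -11): max_ending_here = -11, max_so_far = -8
Position 2 (value 7): max_ending_here = 7, max_so_far = 7
Position 3 (value 20): max_ending_here = 27, max_so_far = 27
Position 4 (value -14): max_ending_here = 13, max_so_far = 27
Position 5 (value -18): max_ending_here = -5, max_so_far = 27
Position 6 (value 12): max_ending_here = 12, max_so_far = 27
Position 7 (value 1): max_ending_here = 13, max_so_far = 27
Position 8 (value -10): max_ending_here = 3, max_so_far = 27
Position 9 (value 15): max_ending_here = 18, max_so_far = 27

Maximum subarray: [7, 20]
Maximum sum: 27

The maximum subarray is [7, 20] with sum 27. This subarray runs from index 2 to index 3.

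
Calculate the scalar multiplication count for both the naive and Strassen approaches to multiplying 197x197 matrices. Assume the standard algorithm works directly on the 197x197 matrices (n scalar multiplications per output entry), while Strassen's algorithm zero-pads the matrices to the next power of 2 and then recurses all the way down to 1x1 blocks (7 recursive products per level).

Matrix multiplication for 197x197 matrices:

Strassen's algorithm requires power-of-2 dimensions. Pad 197x197 to 256x256 (next power of 2).

Standard algorithm: 197^3 = 7645373 multiplications
Strassen's algorithm: 7^(log2(256)) = 7^8 = 5764801 multiplications
Savings: 7645373 - 5764801 = 1880572 multiplications

Standard: 7645373 multiplications (197^3). Strassen: 5764801 multiplications (7^8, after padding to 256x256). Strassen reduces 8 recursive multiplications to 7 at each level.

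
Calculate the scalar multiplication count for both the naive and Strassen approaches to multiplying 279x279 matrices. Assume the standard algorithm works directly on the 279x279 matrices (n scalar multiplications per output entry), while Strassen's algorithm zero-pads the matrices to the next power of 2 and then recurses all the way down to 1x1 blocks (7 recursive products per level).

Matrix multiplication for 279x279 matrices:

Strassen's algorithm requires power-of-2 dimensions. Pad 279x279 to 512x512 (next power of 2).

Standard algorithm: 279^3 = 21717639 multiplications
Strassen's algorithm: 7^(log2(512)) = 7^9 = 40353607 multiplications
Difference: 21717639 - 40353607 = -18635968 (Strassen uses MORE here due to padding overhead — for small or just-over-power-of-2 n, padding can outweigh the per-level savings)

Standard: 21717639 multiplications (279^3). Strassen: 40353607 multiplications (7^9, after padding to 512x512). Strassen reduces 8 recursive multiplications to 7 at each level.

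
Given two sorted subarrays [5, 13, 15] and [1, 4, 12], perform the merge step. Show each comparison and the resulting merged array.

Merging process:

Compare 5 vs 1: take 1 from right. Merged: [1]
Compare 5 vs 4: take 4 from right. Merged: [1, 4]
Compare 5 vs 12: take 5 from left. Merged: [1, 4, 5]
Compare 13 vs 12: take 12 from right. Merged: [1, 4, 5, 12]
Append remaining from left: [13, 15]. Merged: [1, 4, 5, 12, 13, 15]

Final merged array: [1, 4, 5, 12, 13, 15]
Total comparisons: 4

The merged array is [1, 4, 5, 12, 13, 15], requiring 4 comparisons. The merge step runs in O(n) time where n is the total number of elements.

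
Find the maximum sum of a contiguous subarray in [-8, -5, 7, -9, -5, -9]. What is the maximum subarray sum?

Using Kadane's algorithm on [-8, -5, 7, -9, -5, -9]:

Scanning through the array:
Position 1 (value -5): max_ending_here = -5, max_so_far = -5
Position 2 (value 7): max_ending_here = 7, max_so_far = 7
Position 3 (value -9): max_ending_here = -2, max_so_far = 7
Position 4 (value -5): max_ending_here = -5, max_so_far = 7
Position 5 (value -9): max_ending_here = -9, max_so_far = 7

Maximum subarray: [7]
Maximum sum: 7

The maximum subarray is [7] with sum 7. This subarray runs from index 2 to index 2.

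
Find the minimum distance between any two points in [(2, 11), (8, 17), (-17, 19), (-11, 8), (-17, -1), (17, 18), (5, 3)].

Computing all pairwise distances among 7 points:

d((2, 11), (8, 17)) = 8.4853 <-- minimum
d((2, 11), (-17, 19)) = 20.6155
d((2, 11), (-11, 8)) = 13.3417
d((2, 11), (-17, -1)) = 22.4722
d((2, 11), (17, 18)) = 16.5529
d((2, 11), (5, 3)) = 8.544
d((8, 17), (-17, 19)) = 25.0799
d((8, 17), (-11, 8)) = 21.0238
d((8, 17), (-17, -1)) = 30.8058
d((8, 17), (17, 18)) = 9.0554
d((8, 17), (5, 3)) = 14.3178
d((-17, 19), (-11, 8)) = 12.53
d((-17, 19), (-17, -1)) = 20.0
d((-17, 19), (17, 18)) = 34.0147
d((-17, 19), (5, 3)) = 27.2029
d((-11, 8), (-17, -1)) = 10.8167
d((-11, 8), (17, 18)) = 29.7321
d((-11, 8), (5, 3)) = 16.7631
d((-17, -1), (17, 18)) = 38.9487
d((-17, -1), (5, 3)) = 22.3607
d((17, 18), (5, 3)) = 19.2094

Closest pair: (2, 11) and (8, 17) with distance 8.4853

The closest pair is (2, 11) and (8, 17) with Euclidean distance 8.4853. For 7 points, brute-force pairwise comparison is shown above. For large n, the divide-and-conquer algorithm (sort by x, recurse on halves, check the dividing strip) achieves O(n log n).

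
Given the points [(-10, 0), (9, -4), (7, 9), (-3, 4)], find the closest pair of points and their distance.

Computing all pairwise distances among 4 points:

d((-10, 0), (9, -4)) = 19.4165
d((-10, 0), (7, 9)) = 19.2354
d((-10, 0), (-3, 4)) = 8.0623 <-- minimum
d((9, -4), (7, 9)) = 13.1529
d((9, -4), (-3, 4)) = 14.4222
d((7, 9), (-3, 4)) = 11.1803

Closest pair: (-10, 0) and (-3, 4) with distance 8.0623

The closest pair is (-10, 0) and (-3, 4) with Euclidean distance 8.0623. For 4 points, brute-force pairwise comparison is shown above. For large n, the divide-and-conquer algorithm (sort by x, recurse on halves, check the dividing strip) achieves O(n log n).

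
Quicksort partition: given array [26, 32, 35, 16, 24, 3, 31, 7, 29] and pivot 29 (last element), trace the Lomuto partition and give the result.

Lomuto partition with pivot = 29:

Initial array: [26, 32, 35, 16, 24, 3, 31, 7, 29]

arr[0]=26 <= 29: swap with position 0, array becomes [26, 32, 35, 16, 24, 3, 31, 7, 29]
arr[1]=32 > 29: no swap
arr[2]=35 > 29: no swap
arr[3]=16 <= 29: swap with position 1, array becomes [26, 16, 35, 32, 24, 3, 31, 7, 29]
arr[4]=24 <= 29: swap with position 2, array becomes [26, 16, 24, 32, 35, 3, 31, 7, 29]
arr[5]=3 <= 29: swap with position 3, array becomes [26, 16, 24, 3, 35, 32, 31, 7, 29]
arr[6]=31 > 29: no swap
arr[7]=7 <= 29: swap with position 4, array becomes [26, 16, 24, 3, 7, 32, 31, 35, 29]

Place pivot at position 5: [26, 16, 24, 3, 7, 29, 31, 35, 32]
Pivot position: 5

After partitioning with pivot 29, the array becomes [26, 16, 24, 3, 7, 29, 31, 35, 32]. The pivot is placed at index 5. All elements to the left of the pivot are <= 29, and all elements to the right are > 29.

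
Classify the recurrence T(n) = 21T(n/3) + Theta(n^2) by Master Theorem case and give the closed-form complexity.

Master Theorem for T(n) = 21T(n/3) + O(n^2):

a = 21, b = 3, c = 2
log_b(a) = log_3(21) = 2.7712

Case 1: c = 2 < log_3(21) = 2.7712
T(n) = O(n^(log_3 21))

For T(n) = 21T(n/3) + O(n^2): log_3(21) = 2.7712. This is Case 1 of the Master Theorem (c < log_b(a), work dominated by leaves), giving O(n^(log_3 21)).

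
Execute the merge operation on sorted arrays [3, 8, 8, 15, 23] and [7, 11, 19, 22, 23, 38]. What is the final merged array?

Merging process:

Compare 3 vs 7: take 3 from left. Merged: [3]
Compare 8 vs 7: take 7 from right. Merged: [3, 7]
Compare 8 vs 11: take 8 from left. Merged: [3, 7, 8]
Compare 8 vs 11: take 8 from left. Merged: [3, 7, 8, 8]
Compare 15 vs 11: take 11 from right. Merged: [3, 7, 8, 8, 11]
Compare 15 vs 19: take 15 from left. Merged: [3, 7, 8, 8, 11, 15]
Compare 23 vs 19: take 19 from right. Merged: [3, 7, 8, 8, 11, 15, 19]
Compare 23 vs 22: take 22 from right. Merged: [3, 7, 8, 8, 11, 15, 19, 22]
Compare 23 vs 23: take 23 from left. Merged: [3, 7, 8, 8, 11, 15, 19, 22, 23]
Append remaining from right: [23, 38]. Merged: [3, 7, 8, 8, 11, 15, 19, 22, 23, 23, 38]

Final merged array: [3, 7, 8, 8, 11, 15, 19, 22, 23, 23, 38]
Total comparisons: 9

The merged array is [3, 7, 8, 8, 11, 15, 19, 22, 23, 23, 38], requiring 9 comparisons. The merge step runs in O(n) time where n is the total number of elements.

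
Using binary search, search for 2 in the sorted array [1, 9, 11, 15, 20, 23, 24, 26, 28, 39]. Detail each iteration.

Binary search for 2 in [1, 9, 11, 15, 20, 23, 24, 26, 28, 39]:

lo=0, hi=9, mid=4, arr[mid]=20 -> 20 > 2, search left half
lo=0, hi=3, mid=1, arr[mid]=9 -> 9 > 2, search left half
lo=0, hi=0, mid=0, arr[mid]=1 -> 1 < 2, search right half
lo=1 > hi=0, target 2 not found

Binary search determines that 2 is not in the array after 3 comparisons. The search space was exhausted without finding the target.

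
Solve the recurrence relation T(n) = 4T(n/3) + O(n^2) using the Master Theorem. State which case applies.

Master Theorem for T(n) = 4T(n/3) + O(n^2):

a = 4, b = 3, c = 2
log_b(a) = log_3(4) = 1.2619

Case 3: c = 2 > log_3(4) = 1.2619
T(n) = O(n^2) = O(n^2)

For T(n) = 4T(n/3) + O(n^2): log_3(4) = 1.2619. This is Case 3 of the Master Theorem (c > log_b(a), work dominated by root), giving O(n^2).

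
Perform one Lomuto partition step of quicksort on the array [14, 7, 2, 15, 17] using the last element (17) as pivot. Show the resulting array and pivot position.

Lomuto partition with pivot = 17:

Initial array: [14, 7, 2, 15, 17]

arr[0]=14 <= 17: swap with position 0, array becomes [14, 7, 2, 15, 17]
arr[1]=7 <= 17: swap with position 1, array becomes [14, 7, 2, 15, 17]
arr[2]=2 <= 17: swap with position 2, array becomes [14, 7, 2, 15, 17]
arr[3]=15 <= 17: swap with position 3, array becomes [14, 7, 2, 15, 17]

Place pivot at position 4: [14, 7, 2, 15, 17]
Pivot position: 4

After partitioning with pivot 17, the array becomes [14, 7, 2, 15, 17]. The pivot is placed at index 4. All elements to the left of the pivot are <= 17, and all elements to the right are > 17.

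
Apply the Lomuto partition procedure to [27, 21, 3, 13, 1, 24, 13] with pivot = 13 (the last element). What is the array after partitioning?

Lomuto partition with pivot = 13:

Initial array: [27, 21, 3, 13, 1, 24, 13]

arr[0]=27 > 13: no swap
arr[1]=21 > 13: no swap
arr[2]=3 <= 13: swap with position 0, array becomes [3, 21, 27, 13, 1, 24, 13]
arr[3]=13 <= 13: swap with position 1, array becomes [3, 13, 27, 21, 1, 24, 13]
arr[4]=1 <= 13: swap with position 2, array becomes [3, 13, 1, 21, 27, 24, 13]
arr[5]=24 > 13: no swap

Place pivot at position 3: [3, 13, 1, 13, 27, 24, 21]
Pivot position: 3

After partitioning with pivot 13, the array becomes [3, 13, 1, 13, 27, 24, 21]. The pivot is placed at index 3. All elements to the left of the pivot are <= 13, and all elements to the right are > 13.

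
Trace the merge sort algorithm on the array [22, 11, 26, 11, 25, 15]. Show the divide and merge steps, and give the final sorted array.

Merge sort trace:

Split: [22, 11, 26, 11, 25, 15] -> [22, 11, 26] and [11, 25, 15]
  Split: [22, 11, 26] -> [22] and [11, 26]
    Split: [11, 26] -> [11] and [26]
    Merge: [11] + [26] -> [11, 26]
  Merge: [22] + [11, 26] -> [11, 22, 26]
  Split: [11, 25, 15] -> [11] and [25, 15]
    Split: [25, 15] -> [25] and [15]
    Merge: [25] + [15] -> [15, 25]
  Merge: [11] + [15, 25] -> [11, 15, 25]
Merge: [11, 22, 26] + [11, 15, 25] -> [11, 11, 15, 22, 25, 26]

Final sorted array: [11, 11, 15, 22, 25, 26]

The merge sort proceeds by recursively splitting the array and merging sorted halves.
After all merges, the sorted array is [11, 11, 15, 22, 25, 26].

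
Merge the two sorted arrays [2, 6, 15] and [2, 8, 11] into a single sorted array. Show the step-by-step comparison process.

Merging process:

Compare 2 vs 2: take 2 from left. Merged: [2]
Compare 6 vs 2: take 2 from right. Merged: [2, 2]
Compare 6 vs 8: take 6 from left. Merged: [2, 2, 6]
Compare 15 vs 8: take 8 from right. Merged: [2, 2, 6, 8]
Compare 15 vs 11: take 11 from right. Merged: [2, 2, 6, 8, 11]
Append remaining from left: [15]. Merged: [2, 2, 6, 8, 11, 15]

Final merged array: [2, 2, 6, 8, 11, 15]
Total comparisons: 5

The merged array is [2, 2, 6, 8, 11, 15], requiring 5 comparisons. The merge step runs in O(n) time where n is the total number of elements.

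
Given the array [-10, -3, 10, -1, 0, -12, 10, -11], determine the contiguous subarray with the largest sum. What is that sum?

Using Kadane's algorithm on [-10, -3, 10, -1, 0, -12, 10, -11]:

Scanning through the array:
Position 1 (value -3): max_ending_here = -3, max_so_far = -3
Position 2 (value 10): max_ending_here = 10, max_so_far = 10
Position 3 (value -1): max_ending_here = 9, max_so_far = 10
Position 4 (value 0): max_ending_here = 9, max_so_far = 10
Position 5 (value -12): max_ending_here = -3, max_so_far = 10
Position 6 (value 10): max_ending_here = 10, max_so_far = 10
Position 7 (value -11): max_ending_here = -1, max_so_far = 10

Maximum subarray: [10]
Maximum sum: 10

The maximum subarray is [10] with sum 10. This subarray runs from index 2 to index 2.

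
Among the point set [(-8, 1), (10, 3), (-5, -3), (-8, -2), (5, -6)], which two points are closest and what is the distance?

Computing all pairwise distances among 5 points:

d((-8, 1), (10, 3)) = 18.1108
d((-8, 1), (-5, -3)) = 5.0
d((-8, 1), (-8, -2)) = 3.0 <-- minimum
d((-8, 1), (5, -6)) = 14.7648
d((10, 3), (-5, -3)) = 16.1555
d((10, 3), (-8, -2)) = 18.6815
d((10, 3), (5, -6)) = 10.2956
d((-5, -3), (-8, -2)) = 3.1623
d((-5, -3), (5, -6)) = 10.4403
d((-8, -2), (5, -6)) = 13.6015

Closest pair: (-8, 1) and (-8, -2) with distance 3.0

The closest pair is (-8, 1) and (-8, -2) with Euclidean distance 3.0. For 5 points, brute-force pairwise comparison is shown above. For large n, the divide-and-conquer algorithm (sort by x, recurse on halves, check the dividing strip) achieves O(n log n).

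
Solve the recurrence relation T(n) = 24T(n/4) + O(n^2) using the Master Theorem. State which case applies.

Master Theorem for T(n) = 24T(n/4) + O(n^2):

a = 24, b = 4, c = 2
log_b(a) = log_4(24) = 2.2925

Case 1: c = 2 < log_4(24) = 2.2925
T(n) = O(n^(log_4 24))

For T(n) = 24T(n/4) + O(n^2): log_4(24) = 2.2925. This is Case 1 of the Master Theorem (c < log_b(a), work dominated by leaves), giving O(n^(log_4 24)).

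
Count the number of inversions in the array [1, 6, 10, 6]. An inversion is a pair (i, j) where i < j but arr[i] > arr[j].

Finding inversions in [1, 6, 10, 6]:

(2, 3): arr[2]=10 > arr[3]=6

Total inversions: 1

The array has 1 inversion(s): (2,3). Each pair (i,j) satisfies i < j and arr[i] > arr[j].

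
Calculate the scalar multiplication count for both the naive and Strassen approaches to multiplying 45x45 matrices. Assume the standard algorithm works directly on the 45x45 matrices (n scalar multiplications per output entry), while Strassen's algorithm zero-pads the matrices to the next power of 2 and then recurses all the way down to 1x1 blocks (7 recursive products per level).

Matrix multiplication for 45x45 matrices:

Strassen's algorithm requires power-of-2 dimensions. Pad 45x45 to 64x64 (next power of 2).

Standard algorithm: 45^3 = 91125 multiplications
Strassen's algorithm: 7^(log2(64)) = 7^6 = 117649 multiplications
Difference: 91125 - 117649 = -26524 (Strassen uses MORE here due to padding overhead — for small or just-over-power-of-2 n, padding can outweigh the per-level savings)

Standard: 91125 multiplications (45^3). Strassen: 117649 multiplications (7^6, after padding to 64x64). Strassen reduces 8 recursive multiplications to 7 at each level.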